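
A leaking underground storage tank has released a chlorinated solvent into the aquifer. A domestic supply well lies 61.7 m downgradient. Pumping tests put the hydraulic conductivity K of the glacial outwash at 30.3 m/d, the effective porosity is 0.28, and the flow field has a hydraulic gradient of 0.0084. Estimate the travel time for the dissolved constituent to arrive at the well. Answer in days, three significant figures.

Specific discharge q = 30.3 × 0.0084 = 0.2545 m/d
Seepage velocity v = q / n = 0.2545 / 0.28 = 0.9090 m/d
t = L / v = 61.7 / 0.9090 = 67.88 d

67.9 days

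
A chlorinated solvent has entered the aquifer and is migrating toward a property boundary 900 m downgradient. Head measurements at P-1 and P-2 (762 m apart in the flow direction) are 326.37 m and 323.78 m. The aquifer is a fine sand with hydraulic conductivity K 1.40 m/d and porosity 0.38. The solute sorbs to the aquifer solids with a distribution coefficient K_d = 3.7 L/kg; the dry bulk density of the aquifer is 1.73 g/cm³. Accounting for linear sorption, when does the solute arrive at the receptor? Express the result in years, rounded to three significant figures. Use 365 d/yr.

Hydraulic gradient i = (326.37 − 323.78) / 762 = 2.59 / 762 = 0.003399
Specific discharge q = 1.40 × 0.003399 = 0.004759 m/d
Seepage velocity v = q / n = 0.004759 / 0.38 = 0.01252 m/d
Retardation R = 1 + ρ_b·K_d/n = 1 + 1.73×3.7/0.38 = 17.84
Contaminant velocity v_c = v/R = 0.01252/17.84 = 7.017e-4 m/d
t = L/v_c = 900/7.017e-4 = 1.283e6 d
   = 1.283e6/365 = 3510 yr

3510 years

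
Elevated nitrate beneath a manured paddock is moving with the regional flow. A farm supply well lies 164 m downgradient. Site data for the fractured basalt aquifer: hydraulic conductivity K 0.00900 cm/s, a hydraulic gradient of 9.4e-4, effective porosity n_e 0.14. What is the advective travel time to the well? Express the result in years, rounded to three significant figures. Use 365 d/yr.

8.61 years

K = 0.00900 cm/s × 864 = 7.776 m/d
q = Ki = 7.776 × 9.4e-4 = 0.007309 m/d
v_s = q/n_e = 0.007309/0.14 = 0.05221 m/d
t = L / v = 164 / 0.05221 = 3141 d
   = 3141 / 365 = 8.61 yr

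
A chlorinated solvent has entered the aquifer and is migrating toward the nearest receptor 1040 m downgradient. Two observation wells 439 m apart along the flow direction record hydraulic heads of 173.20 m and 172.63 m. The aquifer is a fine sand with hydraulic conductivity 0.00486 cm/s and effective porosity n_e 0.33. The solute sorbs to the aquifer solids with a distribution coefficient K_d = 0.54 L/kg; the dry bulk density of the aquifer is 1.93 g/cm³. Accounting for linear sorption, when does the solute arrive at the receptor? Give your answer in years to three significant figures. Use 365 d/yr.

Hydraulic gradient i = (173.20 − 172.63) / 439 = 0.57 / 439 = 0.001298
K = 0.00486 cm/s × 864 = 4.199 m/d
Darcy flux q = K·i = 4.199 × 0.001298 = 0.005452 m/d
Average linear velocity = 0.005452 / 0.33 = 0.01652 m/d
Retardation R = 1 + ρ_b·K_d/n = 1 + 1.93×0.54/0.33 = 4.158
Contaminant velocity v_c = v/R = 0.01652/4.158 = 0.003973 m/d
t = L/v_c = 1040/0.003973 = 261800 d
   = 261800/365 = 717 yr

717 years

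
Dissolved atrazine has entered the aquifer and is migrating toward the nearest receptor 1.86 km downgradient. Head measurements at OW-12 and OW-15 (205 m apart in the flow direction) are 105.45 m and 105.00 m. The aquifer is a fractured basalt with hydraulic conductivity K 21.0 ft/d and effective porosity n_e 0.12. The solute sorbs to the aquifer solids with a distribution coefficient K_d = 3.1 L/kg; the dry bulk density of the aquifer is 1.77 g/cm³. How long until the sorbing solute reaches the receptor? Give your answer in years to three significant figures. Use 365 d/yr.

Hydraulic gradient i = (105.45 − 105.00) / 205 = 0.45 / 205 = 0.002195
K = 21.0 ft/d × 0.3048 = 6.401 m/d
Darcy flux q = K·i = 6.401 × 0.002195 = 0.01405 m/d
Seepage velocity v = q / n = 0.01405 / 0.12 = 0.1171 m/d
Retardation R = 1 + ρ_b·K_d/n = 1 + 1.77×3.1/0.12 = 46.73
Contaminant velocity v_c = v/R = 0.1171/46.73 = 0.002506 m/d
L = 1.86 km = 1860 m
t = L/v_c = 1860/0.002506 = 742300 d
   = 742300/365 = 2030 yr

2030 years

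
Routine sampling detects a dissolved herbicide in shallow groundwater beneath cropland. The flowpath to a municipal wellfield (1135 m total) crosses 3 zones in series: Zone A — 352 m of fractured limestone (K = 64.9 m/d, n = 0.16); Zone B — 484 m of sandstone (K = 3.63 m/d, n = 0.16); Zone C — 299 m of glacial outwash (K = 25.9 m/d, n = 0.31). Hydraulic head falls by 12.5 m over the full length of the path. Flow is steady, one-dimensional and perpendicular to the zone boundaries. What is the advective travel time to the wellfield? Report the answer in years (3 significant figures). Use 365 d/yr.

Steady 1-D flow in series ⇒ the Darcy flux q is identical in every zone and the zone head losses add (resistances L/K in series).
Σ(L/K) = 352/64.9 + 484/3.63 + 299/25.9 = 5.424 + 133.3 + 11.54 = 150.3 d
q = ΔH / Σ(L/K) = 12.5 / 150.3 = 0.08317 m/d (same in every zone)
Zone A: v = q/n = 0.08317/0.16 = 0.5198 m/d → t_A = 352/0.5198 = 677.2 d
Zone B: v = q/n = 0.08317/0.16 = 0.5198 m/d → t_B = 484/0.5198 = 931.1 d
Zone C: v = q/n = 0.08317/0.31 = 0.2683 m/d → t_C = 299/0.2683 = 1115 d
Total t = 677.2 + 931.1 + 1115 = 2723 d
   = 2723 / 365 = 7.46 yr

7.46 years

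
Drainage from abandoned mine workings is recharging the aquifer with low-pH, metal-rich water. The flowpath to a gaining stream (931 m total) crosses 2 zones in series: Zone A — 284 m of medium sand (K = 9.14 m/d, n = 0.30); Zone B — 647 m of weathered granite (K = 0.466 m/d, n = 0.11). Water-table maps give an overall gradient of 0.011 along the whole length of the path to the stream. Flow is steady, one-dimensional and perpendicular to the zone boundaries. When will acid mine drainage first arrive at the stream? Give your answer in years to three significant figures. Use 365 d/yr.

59.4 years

For zones in series the flux q is common to all zones; the equivalent conductivity is the harmonic (thickness-weighted) mean, K_eq = L_total / Σ(L_j/K_j).
Σ(L/K) = 284/9.14 + 647/0.466 = 31.07 + 1388 = 1419 d
K_eq = L_total / Σ(L/K) = 931 / 1419 = 0.6559 m/d
q = K_eq · i = 0.6559 × 0.011 = 0.007215 m/d (same in every zone)
Zone A: v = q/n = 0.007215/0.30 = 0.02405 m/d → t_A = 284/0.02405 = 11810 d
Zone B: v = q/n = 0.007215/0.11 = 0.06559 m/d → t_B = 647/0.06559 = 9865 d
Total t = 11810 + 9865 = 21670 d
   = 21670 / 365 = 59.4 yr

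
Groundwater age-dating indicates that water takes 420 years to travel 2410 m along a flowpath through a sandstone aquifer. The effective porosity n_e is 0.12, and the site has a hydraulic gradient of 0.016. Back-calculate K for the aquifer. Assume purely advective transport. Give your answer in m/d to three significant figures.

0.118 m/d

t = 420 years = 153300 d
v = L / t = 2410 / 153300 = 0.01572 m/d
K = v · n / i = 0.01572 × 0.12 / 0.016 = 0.118 m/d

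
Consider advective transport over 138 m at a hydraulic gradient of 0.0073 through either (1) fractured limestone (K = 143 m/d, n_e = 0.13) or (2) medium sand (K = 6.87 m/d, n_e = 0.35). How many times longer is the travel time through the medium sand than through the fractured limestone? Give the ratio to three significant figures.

56.0

Unit 1 (fractured limestone): v = 143×0.0073/0.13 = 8.030 m/d, t = 138/8.030 = 17.19 d
Unit 2 (medium sand): v = 6.87×0.0073/0.35 = 0.1433 m/d, t = 138/0.1433 = 963.1 d
t(medium sand) / t(fractured limestone) = 963.1/17.19 = 56.0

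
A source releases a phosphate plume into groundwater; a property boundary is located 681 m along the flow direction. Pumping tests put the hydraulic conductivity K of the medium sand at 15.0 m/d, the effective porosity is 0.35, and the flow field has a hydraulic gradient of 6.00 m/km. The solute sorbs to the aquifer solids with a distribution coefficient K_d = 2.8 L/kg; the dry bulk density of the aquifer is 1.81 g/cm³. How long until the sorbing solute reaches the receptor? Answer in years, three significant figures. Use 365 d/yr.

Specific discharge q = 15.0 × 0.0060 = 0.09000 m/d
Average linear velocity = 0.09000 / 0.35 = 0.2571 m/d
Retardation R = 1 + ρ_b·K_d/n = 1 + 1.81×2.8/0.35 = 15.48
Contaminant velocity v_c = v/R = 0.2571/15.48 = 0.01661 m/d
t = L/v_c = 681/0.01661 = 41000 d
   = 41000/365 = 112 yr

112 years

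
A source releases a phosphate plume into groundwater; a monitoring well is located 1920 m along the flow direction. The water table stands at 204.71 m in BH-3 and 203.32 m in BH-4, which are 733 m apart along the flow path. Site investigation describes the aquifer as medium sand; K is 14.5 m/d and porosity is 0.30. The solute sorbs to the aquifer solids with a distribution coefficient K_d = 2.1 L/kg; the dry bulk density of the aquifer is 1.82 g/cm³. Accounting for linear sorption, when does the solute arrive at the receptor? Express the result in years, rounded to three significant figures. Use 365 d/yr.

789 years

Hydraulic gradient i = (204.71 − 203.32) / 733 = 1.39 / 733 = 0.001896
Darcy flux q = K·i = 14.5 × 0.001896 = 0.02750 m/d
v = Ki/n = 14.5·0.001896/0.30 = 0.09166 m/d
Retardation R = 1 + ρ_b·K_d/n = 1 + 1.82×2.1/0.30 = 13.74
Contaminant velocity v_c = v/R = 0.09166/13.74 = 0.006671 m/d
t = L/v_c = 1920/0.006671 = 287800 d
   = 287800/365 = 789 yr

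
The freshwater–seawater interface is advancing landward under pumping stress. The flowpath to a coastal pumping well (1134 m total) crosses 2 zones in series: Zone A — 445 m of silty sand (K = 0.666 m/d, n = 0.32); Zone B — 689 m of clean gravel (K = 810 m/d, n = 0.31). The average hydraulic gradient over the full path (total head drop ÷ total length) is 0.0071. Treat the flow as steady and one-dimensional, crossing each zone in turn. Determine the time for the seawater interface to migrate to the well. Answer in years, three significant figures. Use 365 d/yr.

Continuity: the same q passes through each zone, so ΔH = q·Σ(L_j/K_j) — the zones act as resistances in series.
Σ(L/K) = 445/0.666 + 689/810 = 668.2 + 0.8506 = 669.0 d
K_eq = L_total / Σ(L/K) = 1134 / 669.0 = 1.695 m/d
q = K_eq · i = 1.695 × 0.0071 = 0.01203 m/d (same in every zone)
Zone A: v = q/n = 0.01203/0.32 = 0.03761 m/d → t_A = 445/0.03761 = 11830 d
Zone B: v = q/n = 0.01203/0.31 = 0.03882 m/d → t_B = 689/0.03882 = 17750 d
Total t = 11830 + 17750 = 29580 d
   = 29580 / 365 = 81.0 yr

81.0 years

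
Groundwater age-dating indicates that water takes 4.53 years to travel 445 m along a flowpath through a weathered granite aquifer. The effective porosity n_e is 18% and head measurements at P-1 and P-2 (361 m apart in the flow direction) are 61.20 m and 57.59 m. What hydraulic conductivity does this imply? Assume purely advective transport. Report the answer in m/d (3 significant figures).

4.84 m/d

Hydraulic gradient i = (61.20 − 57.59) / 361 = 3.61 / 361 = 0.01000
t = 4.53 years = 1653 d
v = L / t = 445 / 1653 = 0.2691 m/d
K = v · n / i = 0.2691 × 0.18 / 0.01000 = 4.84 m/d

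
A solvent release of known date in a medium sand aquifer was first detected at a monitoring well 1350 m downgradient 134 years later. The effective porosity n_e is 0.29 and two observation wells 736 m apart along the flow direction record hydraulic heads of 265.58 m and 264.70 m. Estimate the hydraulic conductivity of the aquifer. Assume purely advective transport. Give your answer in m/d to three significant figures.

Hydraulic gradient i = (265.58 − 264.70) / 736 = 0.88 / 736 = 0.001196
t = 134 years = 48910 d
v = L / t = 1350 / 48910 = 0.02760 m/d
K = v · n / i = 0.02760 × 0.29 / 0.001196 = 6.69 m/d

6.69 m/d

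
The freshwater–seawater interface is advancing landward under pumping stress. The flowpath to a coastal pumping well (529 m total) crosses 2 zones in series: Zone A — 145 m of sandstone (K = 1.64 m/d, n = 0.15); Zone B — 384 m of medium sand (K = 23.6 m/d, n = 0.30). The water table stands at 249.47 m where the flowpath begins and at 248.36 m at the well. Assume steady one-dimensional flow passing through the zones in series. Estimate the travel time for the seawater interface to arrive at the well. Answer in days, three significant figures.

12900 days

Total head drop ΔH = 249.47 − 248.36 = 1.11 m
Continuity: the same q passes through each zone, so ΔH = q·Σ(L_j/K_j) — the zones act as resistances in series.
Σ(L/K) = 145/1.64 + 384/23.6 = 88.41 + 16.27 = 104.7 d
q = ΔH / Σ(L/K) = 1.11 / 104.7 = 0.01060 m/d (same in every zone)
Zone A: v = q/n = 0.01060/0.15 = 0.07069 m/d → t_A = 145/0.07069 = 2051 d
Zone B: v = q/n = 0.01060/0.30 = 0.03534 m/d → t_B = 384/0.03534 = 10860 d
Total t = 2051 + 10860 = 12920 d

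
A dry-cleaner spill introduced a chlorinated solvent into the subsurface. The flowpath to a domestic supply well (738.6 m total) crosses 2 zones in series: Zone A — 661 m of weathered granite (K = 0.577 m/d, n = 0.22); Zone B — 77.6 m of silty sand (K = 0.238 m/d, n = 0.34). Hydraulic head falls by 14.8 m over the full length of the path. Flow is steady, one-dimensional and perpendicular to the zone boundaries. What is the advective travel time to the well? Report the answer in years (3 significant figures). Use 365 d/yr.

46.8 years

Continuity: the same q passes through each zone, so ΔH = q·Σ(L_j/K_j) — the zones act as resistances in series.
Σ(L/K) = 661/0.577 + 77.6/0.238 = 1146 + 326.1 = 1472 d
q = ΔH / Σ(L/K) = 14.8 / 1472 = 0.01006 m/d (same in every zone)
Zone A: v = q/n = 0.01006/0.22 = 0.04571 m/d → t_A = 661/0.04571 = 14460 d
Zone B: v = q/n = 0.01006/0.34 = 0.02958 m/d → t_B = 77.6/0.02958 = 2623 d
Total t = 14460 + 2623 = 17080 d
   = 17080 / 365 = 46.8 yr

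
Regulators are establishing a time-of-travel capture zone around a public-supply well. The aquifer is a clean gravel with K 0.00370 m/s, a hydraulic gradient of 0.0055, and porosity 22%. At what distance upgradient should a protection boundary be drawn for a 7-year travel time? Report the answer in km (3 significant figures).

20.4 km

K = 0.00370 m/s × 86400 s/d = 319.7 m/d
Specific discharge q = 319.7 × 0.0055 = 1.758 m/d
v = Ki/n = 319.7·0.0055/0.22 = 7.992 m/d
T = 7 yr × 365 = 2555 d
L = v × T = 7.992 × 2555 = 20420 m
   = 20.4 km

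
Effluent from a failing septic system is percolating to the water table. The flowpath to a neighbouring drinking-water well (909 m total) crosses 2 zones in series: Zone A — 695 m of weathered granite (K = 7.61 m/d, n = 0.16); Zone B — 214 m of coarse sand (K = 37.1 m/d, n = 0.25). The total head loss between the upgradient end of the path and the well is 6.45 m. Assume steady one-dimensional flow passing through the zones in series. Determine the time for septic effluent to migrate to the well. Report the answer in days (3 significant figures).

2480 days

Continuity: the same q passes through each zone, so ΔH = q·Σ(L_j/K_j) — the zones act as resistances in series.
Σ(L/K) = 695/7.61 + 214/37.1 = 91.33 + 5.768 = 97.10 d
q = ΔH / Σ(L/K) = 6.45 / 97.10 = 0.06643 m/d (same in every zone)
Zone A: v = q/n = 0.06643/0.16 = 0.4152 m/d → t_A = 695/0.4152 = 1674 d
Zone B: v = q/n = 0.06643/0.25 = 0.2657 m/d → t_B = 214/0.2657 = 805.4 d
Total t = 1674 + 805.4 = 2479 d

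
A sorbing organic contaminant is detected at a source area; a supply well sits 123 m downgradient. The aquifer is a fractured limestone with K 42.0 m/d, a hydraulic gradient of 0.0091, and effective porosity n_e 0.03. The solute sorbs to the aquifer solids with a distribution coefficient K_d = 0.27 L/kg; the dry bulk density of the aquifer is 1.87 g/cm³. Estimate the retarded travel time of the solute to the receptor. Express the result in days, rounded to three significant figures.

Darcy flux q = K·i = 42.0 × 0.0091 = 0.3822 m/d
v = Ki/n = 42.0·0.0091/0.03 = 12.74 m/d
Retardation R = 1 + ρ_b·K_d/n = 1 + 1.87×0.27/0.03 = 17.83
Contaminant velocity v_c = v/R = 12.74/17.83 = 0.7145 m/d
t = L/v_c = 123/0.7145 = 172.1 d

172 days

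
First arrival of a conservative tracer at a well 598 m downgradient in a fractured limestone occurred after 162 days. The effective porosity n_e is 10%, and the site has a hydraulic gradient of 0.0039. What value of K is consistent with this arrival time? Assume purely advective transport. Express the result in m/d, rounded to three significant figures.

v = L / t = 598 / 162 = 3.691 m/d
K = v · n / i = 3.691 × 0.10 / 0.0039 = 94.7 m/d

94.7 m/d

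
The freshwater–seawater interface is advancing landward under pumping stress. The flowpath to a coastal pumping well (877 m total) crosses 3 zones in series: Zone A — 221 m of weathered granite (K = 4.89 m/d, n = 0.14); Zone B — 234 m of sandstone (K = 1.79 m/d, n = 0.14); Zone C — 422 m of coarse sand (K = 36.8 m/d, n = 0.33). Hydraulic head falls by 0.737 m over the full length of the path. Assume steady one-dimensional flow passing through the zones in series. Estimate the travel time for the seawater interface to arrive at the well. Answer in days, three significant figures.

Steady 1-D flow in series ⇒ the Darcy flux q is identical in every zone and the zone head losses add (resistances L/K in series).
Σ(L/K) = 221/4.89 + 234/1.79 + 422/36.8 = 45.19 + 130.7 + 11.47 = 187.4 d
q = ΔH / Σ(L/K) = 0.737 / 187.4 = 0.003933 m/d (same in every zone)
Zone A: v = q/n = 0.003933/0.14 = 0.02809 m/d → t_A = 221/0.02809 = 7867 d
Zone B: v = q/n = 0.003933/0.14 = 0.02809 m/d → t_B = 234/0.02809 = 8329 d
Zone C: v = q/n = 0.003933/0.33 = 0.01192 m/d → t_C = 422/0.01192 = 35410 d
Total t = 7867 + 8329 + 35410 = 51600 d

51600 days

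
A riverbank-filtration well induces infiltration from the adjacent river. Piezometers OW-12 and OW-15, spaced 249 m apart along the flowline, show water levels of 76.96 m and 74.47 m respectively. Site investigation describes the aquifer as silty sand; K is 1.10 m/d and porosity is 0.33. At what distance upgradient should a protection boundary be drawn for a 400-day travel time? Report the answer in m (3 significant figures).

13.3 m

Hydraulic gradient i = (76.96 − 74.47) / 249 = 2.49 / 249 = 0.01000
Darcy flux q = K·i = 1.10 × 0.01000 = 0.01100 m/d
Average linear velocity = 0.01100 / 0.33 = 0.03333 m/d
L = v × T = 0.03333 × 400 = 13.33 m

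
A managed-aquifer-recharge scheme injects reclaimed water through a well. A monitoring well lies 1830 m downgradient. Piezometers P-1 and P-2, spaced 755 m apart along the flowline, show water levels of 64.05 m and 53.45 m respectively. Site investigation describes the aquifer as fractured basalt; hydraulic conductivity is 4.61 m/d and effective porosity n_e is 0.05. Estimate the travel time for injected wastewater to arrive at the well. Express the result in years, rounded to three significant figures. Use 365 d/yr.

Hydraulic gradient i = (64.05 − 53.45) / 755 = 10.60 / 755 = 0.01404
Darcy flux q = K·i = 4.61 × 0.01404 = 0.06472 m/d
v_s = q/n_e = 0.06472/0.05 = 1.294 m/d
t = L / v = 1830 / 1.294 = 1414 d
   = 1414 / 365 = 3.87 yr

3.87 years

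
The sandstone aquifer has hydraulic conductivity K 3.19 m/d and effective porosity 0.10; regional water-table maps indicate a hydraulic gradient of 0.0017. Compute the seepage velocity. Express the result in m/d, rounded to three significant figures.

Darcy flux q = K·i = 3.19 × 0.0017 = 0.005423 m/d
v = Ki/n = 3.19·0.0017/0.10 = 0.05423 m/d

0.0542 m/d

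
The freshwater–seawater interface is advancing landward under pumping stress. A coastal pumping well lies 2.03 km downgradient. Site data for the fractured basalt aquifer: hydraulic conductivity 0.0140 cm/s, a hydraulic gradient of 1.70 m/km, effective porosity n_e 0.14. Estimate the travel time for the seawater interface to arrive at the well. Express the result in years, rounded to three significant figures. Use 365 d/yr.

37.9 years

K = 0.0140 cm/s × 864 = 12.10 m/d
Darcy flux q = K·i = 12.10 × 0.0017 = 0.02056 m/d
v = Ki/n = 12.10·0.0017/0.14 = 0.1469 m/d
L = 2.03 km = 2030 m
t = L / v = 2030 / 0.1469 = 13820 d
   = 13820 / 365 = 37.9 yr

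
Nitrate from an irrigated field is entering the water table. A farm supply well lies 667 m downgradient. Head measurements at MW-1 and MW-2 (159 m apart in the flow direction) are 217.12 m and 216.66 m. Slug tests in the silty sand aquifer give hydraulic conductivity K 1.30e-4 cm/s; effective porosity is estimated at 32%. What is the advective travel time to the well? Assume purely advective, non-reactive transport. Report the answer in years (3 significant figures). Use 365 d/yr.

1800 years

Hydraulic gradient i = (217.12 − 216.66) / 159 = 0.46 / 159 = 0.002893
K = 1.30e-4 cm/s × 864 = 0.1123 m/d
Darcy flux q = K·i = 0.1123 × 0.002893 = 3.250e-4 m/d
Average linear velocity = 3.250e-4 / 0.32 = 0.001015 m/d
t = L / v = 667 / 0.001015 = 656800 d
   = 656800 / 365 = 1800 yr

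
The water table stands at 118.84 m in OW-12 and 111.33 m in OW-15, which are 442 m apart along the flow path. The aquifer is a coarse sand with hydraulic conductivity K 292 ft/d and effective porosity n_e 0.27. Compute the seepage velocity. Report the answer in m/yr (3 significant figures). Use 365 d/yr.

2040 m/yr

Hydraulic gradient i = (118.84 − 111.33) / 442 = 7.51 / 442 = 0.01699
K = 292 ft/d × 0.3048 = 89.00 m/d
Darcy flux q = K·i = 89.00 × 0.01699 = 1.512 m/d
Seepage velocity v = q / n = 1.512 / 0.27 = 5.601 m/d
   = 5.601 × 365 = 2040 m/yr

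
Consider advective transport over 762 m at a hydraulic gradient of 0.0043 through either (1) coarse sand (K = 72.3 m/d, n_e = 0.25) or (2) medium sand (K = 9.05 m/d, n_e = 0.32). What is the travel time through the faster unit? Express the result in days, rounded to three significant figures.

Unit 1 (coarse sand): v = 72.3×0.0043/0.25 = 1.244 m/d, t = 762/1.244 = 612.8 d
Unit 2 (medium sand): v = 9.05×0.0043/0.32 = 0.1216 m/d, t = 762/0.1216 = 6266 d
Faster unit: t = 613 d

613 days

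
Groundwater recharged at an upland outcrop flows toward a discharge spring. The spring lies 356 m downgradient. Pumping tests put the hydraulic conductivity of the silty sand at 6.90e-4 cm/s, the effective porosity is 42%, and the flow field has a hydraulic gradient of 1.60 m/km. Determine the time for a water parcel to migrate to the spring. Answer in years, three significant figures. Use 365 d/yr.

K = 6.90e-4 cm/s × 864 = 0.5962 m/d
Darcy flux q = K·i = 0.5962 × 0.0016 = 9.539e-4 m/d
Seepage velocity v = q / n = 9.539e-4 / 0.42 = 0.002271 m/d
t = L / v = 356 / 0.002271 = 156800 d
   = 156800 / 365 = 429 yr

429 years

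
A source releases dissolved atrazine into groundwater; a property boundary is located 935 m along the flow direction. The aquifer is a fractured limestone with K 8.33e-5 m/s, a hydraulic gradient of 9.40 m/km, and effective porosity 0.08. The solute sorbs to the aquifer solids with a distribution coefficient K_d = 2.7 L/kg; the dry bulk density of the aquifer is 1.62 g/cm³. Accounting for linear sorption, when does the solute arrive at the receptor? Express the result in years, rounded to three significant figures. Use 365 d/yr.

K = 8.33e-5 m/s × 86400 s/d = 7.197 m/d
q = Ki = 7.197 × 0.0094 = 0.06765 m/d
v = Ki/n = 7.197·0.0094/0.08 = 0.8457 m/d
Retardation R = 1 + ρ_b·K_d/n = 1 + 1.62×2.7/0.08 = 55.68
Contaminant velocity v_c = v/R = 0.8457/55.68 = 0.01519 m/d
t = L/v_c = 935/0.01519 = 61560 d
   = 61560/365 = 169 yr

169 years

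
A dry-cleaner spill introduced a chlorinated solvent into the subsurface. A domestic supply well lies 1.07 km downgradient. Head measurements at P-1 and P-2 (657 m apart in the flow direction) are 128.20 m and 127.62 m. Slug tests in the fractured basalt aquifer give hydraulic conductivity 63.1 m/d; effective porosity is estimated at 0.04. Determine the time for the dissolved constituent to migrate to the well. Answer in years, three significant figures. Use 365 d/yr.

Hydraulic gradient i = (128.20 − 127.62) / 657 = 0.58 / 657 = 8.828e-4
q = Ki = 63.1 × 8.828e-4 = 0.05570 m/d
Average linear velocity = 0.05570 / 0.04 = 1.393 m/d
L = 1.07 km = 1070 m
t = L / v = 1070 / 1.393 = 768.3 d
   = 768.3 / 365 = 2.11 yr

2.11 years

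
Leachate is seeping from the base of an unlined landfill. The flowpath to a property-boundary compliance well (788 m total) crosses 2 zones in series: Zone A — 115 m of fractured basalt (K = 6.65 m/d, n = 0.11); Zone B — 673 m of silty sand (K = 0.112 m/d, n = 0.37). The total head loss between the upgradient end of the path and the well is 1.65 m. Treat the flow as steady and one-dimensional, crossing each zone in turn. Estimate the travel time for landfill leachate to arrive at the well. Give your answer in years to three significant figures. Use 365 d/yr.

2620 years

Continuity: the same q passes through each zone, so ΔH = q·Σ(L_j/K_j) — the zones act as resistances in series.
Σ(L/K) = 115/6.65 + 673/0.112 = 17.29 + 6009 = 6026 d
q = ΔH / Σ(L/K) = 1.65 / 6026 = 2.738e-4 m/d (same in every zone)
Zone A: v = q/n = 2.738e-4/0.11 = 0.002489 m/d → t_A = 115/0.002489 = 46200 d
Zone B: v = q/n = 2.738e-4/0.37 = 7.400e-4 m/d → t_B = 673/7.400e-4 = 909400 d
Total t = 46200 + 909400 = 955600 d
   = 955600 / 365 = 2620 yr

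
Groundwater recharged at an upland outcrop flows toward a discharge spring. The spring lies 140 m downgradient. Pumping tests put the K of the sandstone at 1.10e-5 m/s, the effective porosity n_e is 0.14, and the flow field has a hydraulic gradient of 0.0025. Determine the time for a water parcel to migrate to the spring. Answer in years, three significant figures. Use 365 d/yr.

K = 1.10e-5 m/s × 86400 s/d = 0.9504 m/d
Specific discharge q = 0.9504 × 0.0025 = 0.002376 m/d
v = Ki/n = 0.9504·0.0025/0.14 = 0.01697 m/d
t = L / v = 140 / 0.01697 = 8249 d
   = 8249 / 365 = 22.6 yr

22.6 years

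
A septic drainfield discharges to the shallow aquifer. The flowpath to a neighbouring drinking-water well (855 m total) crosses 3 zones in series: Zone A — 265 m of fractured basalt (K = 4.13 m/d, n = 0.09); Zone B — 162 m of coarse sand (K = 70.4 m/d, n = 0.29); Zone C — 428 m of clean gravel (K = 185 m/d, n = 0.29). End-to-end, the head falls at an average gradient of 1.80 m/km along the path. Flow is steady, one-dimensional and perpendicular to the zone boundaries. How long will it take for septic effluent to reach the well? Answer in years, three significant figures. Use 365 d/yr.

23.9 years

Continuity: the same q passes through each zone, so ΔH = q·Σ(L_j/K_j) — the zones act as resistances in series.
Σ(L/K) = 265/4.13 + 162/70.4 + 428/185 = 64.16 + 2.301 + 2.314 = 68.78 d
K_eq = L_total / Σ(L/K) = 855 / 68.78 = 12.43 m/d
q = K_eq · i = 12.43 × 0.0018 = 0.02238 m/d (same in every zone)
Zone A: v = q/n = 0.02238/0.09 = 0.2486 m/d → t_A = 265/0.2486 = 1066 d
Zone B: v = q/n = 0.02238/0.29 = 0.07716 m/d → t_B = 162/0.07716 = 2100 d
Zone C: v = q/n = 0.02238/0.29 = 0.07716 m/d → t_C = 428/0.07716 = 5547 d
Total t = 1066 + 2100 + 5547 = 8712 d
   = 8712 / 365 = 23.9 yr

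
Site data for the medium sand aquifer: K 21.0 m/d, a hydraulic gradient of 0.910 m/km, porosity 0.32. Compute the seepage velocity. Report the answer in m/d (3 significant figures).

0.0597 m/d

q = Ki = 21.0 × 9.1e-4 = 0.01911 m/d
Seepage velocity v = q / n = 0.01911 / 0.32 = 0.05972 m/d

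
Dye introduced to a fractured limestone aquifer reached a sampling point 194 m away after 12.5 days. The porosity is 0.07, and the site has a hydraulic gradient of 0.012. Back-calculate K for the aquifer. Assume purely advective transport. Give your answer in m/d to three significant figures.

v = L / t = 194 / 12.5 = 15.52 m/d
K = v · n / i = 15.52 × 0.07 / 0.012 = 90.5 m/d

90.5 m/d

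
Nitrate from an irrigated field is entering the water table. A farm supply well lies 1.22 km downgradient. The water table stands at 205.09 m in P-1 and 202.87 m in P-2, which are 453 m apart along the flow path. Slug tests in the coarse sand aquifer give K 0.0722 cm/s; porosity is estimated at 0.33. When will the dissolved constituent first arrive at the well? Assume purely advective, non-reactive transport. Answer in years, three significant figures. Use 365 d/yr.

Hydraulic gradient i = (205.09 − 202.87) / 453 = 2.22 / 453 = 0.004901
K = 0.0722 cm/s × 864 = 62.38 m/d
Darcy flux q = K·i = 62.38 × 0.004901 = 0.3057 m/d
Average linear velocity = 0.3057 / 0.33 = 0.9264 m/d
L = 1.22 km = 1220 m
t = L / v = 1220 / 0.9264 = 1317 d
   = 1317 / 365 = 3.61 yr

3.61 years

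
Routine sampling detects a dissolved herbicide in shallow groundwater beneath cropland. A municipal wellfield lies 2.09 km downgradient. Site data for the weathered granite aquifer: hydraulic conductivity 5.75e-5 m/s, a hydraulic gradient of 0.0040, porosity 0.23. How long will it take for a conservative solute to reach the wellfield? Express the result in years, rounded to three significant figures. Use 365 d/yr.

K = 5.75e-5 m/s × 86400 s/d = 4.968 m/d
Specific discharge q = 4.968 × 0.0040 = 0.01987 m/d
Average linear velocity = 0.01987 / 0.23 = 0.08640 m/d
L = 2.09 km = 2090 m
t = L / v = 2090 / 0.08640 = 24190 d
   = 24190 / 365 = 66.3 yr

66.3 years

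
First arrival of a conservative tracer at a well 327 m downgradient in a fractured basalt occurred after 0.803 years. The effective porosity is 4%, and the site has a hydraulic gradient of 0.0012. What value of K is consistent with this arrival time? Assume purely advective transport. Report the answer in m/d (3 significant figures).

37.2 m/d

t = 0.803 years = 293.1 d
v = L / t = 327 / 293.1 = 1.116 m/d
K = v · n / i = 1.116 × 0.04 / 0.0012 = 37.2 m/d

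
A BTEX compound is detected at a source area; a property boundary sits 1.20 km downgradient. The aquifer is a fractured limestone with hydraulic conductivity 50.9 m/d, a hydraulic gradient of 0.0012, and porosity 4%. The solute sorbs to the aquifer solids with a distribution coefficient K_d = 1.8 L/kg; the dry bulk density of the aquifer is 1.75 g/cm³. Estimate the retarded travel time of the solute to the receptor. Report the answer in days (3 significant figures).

Specific discharge q = 50.9 × 0.0012 = 0.06108 m/d
v_s = q/n_e = 0.06108/0.04 = 1.527 m/d
Retardation R = 1 + ρ_b·K_d/n = 1 + 1.75×1.8/0.04 = 79.75
Contaminant velocity v_c = v/R = 1.527/79.75 = 0.01915 m/d
L = 1.20 km = 1200 m
t = L/v_c = 1200/0.01915 = 62670 d

62700 days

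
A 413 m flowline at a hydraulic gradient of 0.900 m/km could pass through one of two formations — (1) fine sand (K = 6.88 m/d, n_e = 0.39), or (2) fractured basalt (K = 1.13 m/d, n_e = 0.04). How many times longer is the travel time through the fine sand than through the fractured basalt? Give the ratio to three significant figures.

Unit 1 (fine sand): v = 6.88×9.0e-4/0.39 = 0.01588 m/d, t = 413/0.01588 = 26010 d
Unit 2 (fractured basalt): v = 1.13×9.0e-4/0.04 = 0.02542 m/d, t = 413/0.02542 = 16240 d
t(fine sand) / t(fractured basalt) = 26010/16240 = 1.60

1.60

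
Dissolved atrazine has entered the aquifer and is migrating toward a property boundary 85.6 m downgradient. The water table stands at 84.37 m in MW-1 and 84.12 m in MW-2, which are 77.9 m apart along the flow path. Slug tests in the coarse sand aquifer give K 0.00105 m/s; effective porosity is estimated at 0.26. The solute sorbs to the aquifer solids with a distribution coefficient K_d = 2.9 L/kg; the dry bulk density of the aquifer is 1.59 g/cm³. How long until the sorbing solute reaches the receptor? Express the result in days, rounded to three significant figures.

1430 days

Hydraulic gradient i = (84.37 − 84.12) / 77.9 = 0.25 / 77.9 = 0.003209
K = 0.00105 m/s × 86400 s/d = 90.72 m/d
Darcy flux q = K·i = 90.72 × 0.003209 = 0.2911 m/d
Seepage velocity v = q / n = 0.2911 / 0.26 = 1.120 m/d
Retardation R = 1 + ρ_b·K_d/n = 1 + 1.59×2.9/0.26 = 18.73
Contaminant velocity v_c = v/R = 1.120/18.73 = 0.05977 m/d
t = L/v_c = 85.6/0.05977 = 1432 d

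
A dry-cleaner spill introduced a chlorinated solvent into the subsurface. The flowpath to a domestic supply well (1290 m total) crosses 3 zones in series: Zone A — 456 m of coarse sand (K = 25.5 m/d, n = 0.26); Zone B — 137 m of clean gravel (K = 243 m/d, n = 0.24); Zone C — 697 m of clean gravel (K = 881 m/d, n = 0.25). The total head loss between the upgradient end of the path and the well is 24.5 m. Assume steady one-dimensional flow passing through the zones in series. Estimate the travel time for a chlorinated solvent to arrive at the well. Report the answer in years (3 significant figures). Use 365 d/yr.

0.701 years

Continuity: the same q passes through each zone, so ΔH = q·Σ(L_j/K_j) — the zones act as resistances in series.
Σ(L/K) = 456/25.5 + 137/243 + 697/881 = 17.88 + 0.5638 + 0.7911 = 19.24 d
q = ΔH / Σ(L/K) = 24.5 / 19.24 = 1.274 m/d (same in every zone)
Zone A: v = q/n = 1.274/0.26 = 4.898 m/d → t_A = 456/4.898 = 93.09 d
Zone B: v = q/n = 1.274/0.24 = 5.307 m/d → t_B = 137/5.307 = 25.82 d
Zone C: v = q/n = 1.274/0.25 = 5.094 m/d → t_C = 697/5.094 = 136.8 d
Total t = 93.09 + 25.82 + 136.8 = 255.7 d
   = 255.7 / 365 = 0.701 yr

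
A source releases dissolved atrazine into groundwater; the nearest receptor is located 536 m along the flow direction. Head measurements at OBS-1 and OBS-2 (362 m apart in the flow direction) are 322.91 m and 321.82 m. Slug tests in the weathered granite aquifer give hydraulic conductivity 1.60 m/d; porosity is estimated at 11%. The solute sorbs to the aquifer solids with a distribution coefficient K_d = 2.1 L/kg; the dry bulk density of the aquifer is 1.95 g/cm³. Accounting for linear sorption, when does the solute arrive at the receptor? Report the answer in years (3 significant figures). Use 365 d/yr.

Hydraulic gradient i = (322.91 − 321.82) / 362 = 1.09 / 362 = 0.003011
q = Ki = 1.60 × 0.003011 = 0.004818 m/d
v_s = q/n_e = 0.004818/0.11 = 0.04380 m/d
Retardation R = 1 + ρ_b·K_d/n = 1 + 1.95×2.1/0.11 = 38.23
Contaminant velocity v_c = v/R = 0.04380/38.23 = 0.001146 m/d
t = L/v_c = 536/0.001146 = 467800 d
   = 467800/365 = 1280 yr

1280 years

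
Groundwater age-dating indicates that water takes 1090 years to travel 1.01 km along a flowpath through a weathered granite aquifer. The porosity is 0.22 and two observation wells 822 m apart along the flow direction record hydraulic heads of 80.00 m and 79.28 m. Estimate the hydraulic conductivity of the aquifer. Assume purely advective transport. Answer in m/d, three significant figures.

0.638 m/d

Hydraulic gradient i = (80.00 − 79.28) / 822 = 0.72 / 822 = 8.759e-4
t = 1090 years = 397900 d
L = 1.01 km = 1010 m
v = L / t = 1010 / 397900 = 0.002539 m/d
K = v · n / i = 0.002539 × 0.22 / 8.759e-4 = 0.638 m/d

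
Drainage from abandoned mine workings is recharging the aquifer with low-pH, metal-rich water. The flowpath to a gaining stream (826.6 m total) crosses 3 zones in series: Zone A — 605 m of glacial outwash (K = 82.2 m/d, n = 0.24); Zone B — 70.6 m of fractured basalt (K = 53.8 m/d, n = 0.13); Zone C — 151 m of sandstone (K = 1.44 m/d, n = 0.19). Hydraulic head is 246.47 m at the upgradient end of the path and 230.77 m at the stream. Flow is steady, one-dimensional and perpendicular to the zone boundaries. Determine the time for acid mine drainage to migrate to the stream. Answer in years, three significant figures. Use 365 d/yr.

3.63 years

Total head drop ΔH = 246.47 − 230.77 = 15.70 m
Continuity: the same q passes through each zone, so ΔH = q·Σ(L_j/K_j) — the zones act as resistances in series.
Σ(L/K) = 605/82.2 + 70.6/53.8 + 151/1.44 = 7.360 + 1.312 + 104.9 = 113.5 d
q = ΔH / Σ(L/K) = 15.70 / 113.5 = 0.1383 m/d (same in every zone)
Zone A: v = q/n = 0.1383/0.24 = 0.5762 m/d → t_A = 605/0.5762 = 1050 d
Zone B: v = q/n = 0.1383/0.13 = 1.064 m/d → t_B = 70.6/1.064 = 66.37 d
Zone C: v = q/n = 0.1383/0.19 = 0.7278 m/d → t_C = 151/0.7278 = 207.5 d
Total t = 1050 + 66.37 + 207.5 = 1324 d
   = 1324 / 365 = 3.63 yr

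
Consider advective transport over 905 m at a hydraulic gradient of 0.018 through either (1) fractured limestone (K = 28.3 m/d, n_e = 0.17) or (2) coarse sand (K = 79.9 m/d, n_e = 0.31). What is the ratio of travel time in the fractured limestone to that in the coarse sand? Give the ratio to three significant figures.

1.55

Unit 1 (fractured limestone): v = 28.3×0.018/0.17 = 2.996 m/d, t = 905/2.996 = 302.0 d
Unit 2 (coarse sand): v = 79.9×0.018/0.31 = 4.639 m/d, t = 905/4.639 = 195.1 d
t(fractured limestone) / t(coarse sand) = 302.0/195.1 = 1.55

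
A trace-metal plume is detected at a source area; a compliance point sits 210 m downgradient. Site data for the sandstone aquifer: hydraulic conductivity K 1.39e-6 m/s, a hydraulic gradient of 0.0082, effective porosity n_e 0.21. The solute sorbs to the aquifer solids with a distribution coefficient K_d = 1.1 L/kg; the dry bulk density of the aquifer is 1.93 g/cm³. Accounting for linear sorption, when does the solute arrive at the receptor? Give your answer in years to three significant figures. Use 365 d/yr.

K = 1.39e-6 m/s × 86400 s/d = 0.1201 m/d
Specific discharge q = 0.1201 × 0.0082 = 9.848e-4 m/d
v_s = q/n_e = 9.848e-4/0.21 = 0.004689 m/d
Retardation R = 1 + ρ_b·K_d/n = 1 + 1.93×1.1/0.21 = 11.11
Contaminant velocity v_c = v/R = 0.004689/11.11 = 4.221e-4 m/d
t = L/v_c = 210/4.221e-4 = 497500 d
   = 497500/365 = 1360 yr

1360 years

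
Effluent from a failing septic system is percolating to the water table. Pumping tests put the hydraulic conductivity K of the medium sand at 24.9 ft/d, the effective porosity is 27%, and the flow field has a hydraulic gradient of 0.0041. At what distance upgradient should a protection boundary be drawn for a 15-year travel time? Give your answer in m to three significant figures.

631 m

K = 24.9 ft/d × 0.3048 = 7.590 m/d
Darcy flux q = K·i = 7.590 × 0.0041 = 0.03112 m/d
v_s = q/n_e = 0.03112/0.27 = 0.1152 m/d
T = 15 yr × 365 = 5475 d
L = v × T = 0.1152 × 5475 = 631.0 m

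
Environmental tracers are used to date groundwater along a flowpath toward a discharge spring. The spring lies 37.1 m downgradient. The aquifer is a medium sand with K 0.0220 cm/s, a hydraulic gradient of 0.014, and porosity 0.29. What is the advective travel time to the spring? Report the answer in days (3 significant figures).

K = 0.0220 cm/s × 864 = 19.01 m/d
Specific discharge q = 19.01 × 0.014 = 0.2661 m/d
v = Ki/n = 19.01·0.014/0.29 = 0.9176 m/d
t = L / v = 37.1 / 0.9176 = 40.43 d

40.4 days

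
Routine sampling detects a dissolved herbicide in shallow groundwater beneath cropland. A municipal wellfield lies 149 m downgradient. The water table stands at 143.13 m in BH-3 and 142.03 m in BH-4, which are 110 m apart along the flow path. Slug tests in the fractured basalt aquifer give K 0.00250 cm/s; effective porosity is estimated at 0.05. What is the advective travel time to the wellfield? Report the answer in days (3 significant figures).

345 days

Hydraulic gradient i = (143.13 − 142.03) / 110 = 1.10 / 110 = 0.01000
K = 0.00250 cm/s × 864 = 2.160 m/d
q = Ki = 2.160 × 0.01000 = 0.02160 m/d
Seepage velocity v = q / n = 0.02160 / 0.05 = 0.4320 m/d
t = L / v = 149 / 0.4320 = 344.9 d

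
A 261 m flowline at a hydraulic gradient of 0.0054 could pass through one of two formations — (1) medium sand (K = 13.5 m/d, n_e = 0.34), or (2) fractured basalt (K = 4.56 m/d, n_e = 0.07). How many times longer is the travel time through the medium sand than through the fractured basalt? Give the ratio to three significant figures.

Unit 1 (medium sand): v = 13.5×0.0054/0.34 = 0.2144 m/d, t = 261/0.2144 = 1217 d
Unit 2 (fractured basalt): v = 4.56×0.0054/0.07 = 0.3518 m/d, t = 261/0.3518 = 742.0 d
t(medium sand) / t(fractured basalt) = 1217/742.0 = 1.64

1.64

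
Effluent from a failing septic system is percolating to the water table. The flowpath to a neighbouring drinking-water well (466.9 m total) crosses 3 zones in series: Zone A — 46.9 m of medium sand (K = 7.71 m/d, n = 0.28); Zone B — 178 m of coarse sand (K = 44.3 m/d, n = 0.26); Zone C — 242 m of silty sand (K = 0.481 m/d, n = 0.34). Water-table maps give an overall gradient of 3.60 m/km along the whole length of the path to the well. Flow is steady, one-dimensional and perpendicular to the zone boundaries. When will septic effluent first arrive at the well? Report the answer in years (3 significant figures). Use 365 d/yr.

119 years

Steady 1-D flow in series ⇒ the Darcy flux q is identical in every zone and the zone head losses add (resistances L/K in series).
Σ(L/K) = 46.9/7.71 + 178/44.3 + 242/0.481 = 6.083 + 4.018 + 503.1 = 513.2 d
K_eq = L_total / Σ(L/K) = 466.9 / 513.2 = 0.9097 m/d
q = K_eq · i = 0.9097 × 0.0036 = 0.003275 m/d (same in every zone)
Zone A: v = q/n = 0.003275/0.28 = 0.01170 m/d → t_A = 46.9/0.01170 = 4010 d
Zone B: v = q/n = 0.003275/0.26 = 0.01260 m/d → t_B = 178/0.01260 = 14130 d
Zone C: v = q/n = 0.003275/0.34 = 0.009633 m/d → t_C = 242/0.009633 = 25120 d
Total t = 4010 + 14130 + 25120 = 43260 d
   = 43260 / 365 = 119 yr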